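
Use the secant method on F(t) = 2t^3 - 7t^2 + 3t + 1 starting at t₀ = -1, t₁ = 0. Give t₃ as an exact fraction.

F(-1) = -11, F(0) = 1. t₂ = 0 - 1·(0 - (-1))/(1 - (-11)) = -1/12.
F(0) = 1, F(-1/12) = 605/864. t₃ = (-1/12) - (605/864)·((-1/12) - 0)/((605/864) - 1) = -72/259.

-72/259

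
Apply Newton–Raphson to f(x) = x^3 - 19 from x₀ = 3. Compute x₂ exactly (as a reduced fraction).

1152011/431649

f'(x) = 3x^2.
f(3) = 8, f'(3) = 27, so x₁ = 3 - 8/27 = 73/27.
f(73/27) = 15040/19683, f'(73/27) = 5329/243, so x₂ = (73/27) - (15040/19683)/(5329/243) = 1152011/431649.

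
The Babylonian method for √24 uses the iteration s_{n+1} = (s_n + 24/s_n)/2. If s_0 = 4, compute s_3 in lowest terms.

s_1 = (4 + 24/4)/2 = 5.
s_2 = (5 + 24/5)/2 = 49/10.
s_3 = (49/10 + 24/(49/10))/2 = 4801/980.

4801/980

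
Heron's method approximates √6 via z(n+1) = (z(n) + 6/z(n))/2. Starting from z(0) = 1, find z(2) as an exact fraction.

73/28

z(1) = (1 + 6/1)/2 = 7/2.
z(2) = (7/2 + 6/(7/2))/2 = 73/28.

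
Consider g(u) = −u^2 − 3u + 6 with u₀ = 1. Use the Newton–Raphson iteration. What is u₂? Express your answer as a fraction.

g'(u) = −2u − 3.
g(1) = 2, g'(1) = −5, so u₁ = 1 − 2/(−5) = 7/5.
g(7/5) = −4/25, g'(7/5) = −29/5, so u₂ = (7/5) − (−4/25)/(−29/5) = 199/145.

199/145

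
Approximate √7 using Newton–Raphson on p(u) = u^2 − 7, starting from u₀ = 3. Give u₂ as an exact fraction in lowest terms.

p'(u) = 2u.
p(3) = 2, p'(3) = 6, so u₁ = 3 − 2/6 = 8/3.
p(8/3) = 1/9, p'(8/3) = 16/3, so u₂ = (8/3) − (1/9)/(16/3) = 127/48.

127/48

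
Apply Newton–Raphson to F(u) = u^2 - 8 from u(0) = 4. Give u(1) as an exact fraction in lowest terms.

F'(u) = 2u.
F(4) = 8, F'(4) = 8, so u(1) = 4 - 8/8 = 3.

3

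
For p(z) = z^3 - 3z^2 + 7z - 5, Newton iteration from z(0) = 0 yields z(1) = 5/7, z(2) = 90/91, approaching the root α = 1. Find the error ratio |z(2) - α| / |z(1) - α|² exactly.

z(1) - α = 5/7 - 1 = -2/7, so |z(1) - α| = 2/7.
z(2) - α = 90/91 - 1 = -1/91, so |z(2) - α| = 1/91.
|z(1) - α|² = 4/49.
Ratio = (1/91) / (4/49) = 7/52.

7/52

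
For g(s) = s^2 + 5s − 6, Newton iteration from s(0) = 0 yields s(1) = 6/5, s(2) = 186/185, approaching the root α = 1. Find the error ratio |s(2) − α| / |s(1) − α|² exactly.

5/37

s(1) − α = 6/5 − 1 = 1/5, so |s(1) − α| = 1/5.
s(2) − α = 186/185 − 1 = 1/185, so |s(2) − α| = 1/185.
|s(1) − α|² = 1/25.
Ratio = (1/185) / (1/25) = 5/37.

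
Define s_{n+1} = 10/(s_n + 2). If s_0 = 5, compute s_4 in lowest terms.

295/119

s_1 = 10/(5 + 2) = 10/7.
s_2 = 10/(10/7 + 2) = 35/12.
s_3 = 10/(35/12 + 2) = 120/59.
s_4 = 10/(120/59 + 2) = 295/119.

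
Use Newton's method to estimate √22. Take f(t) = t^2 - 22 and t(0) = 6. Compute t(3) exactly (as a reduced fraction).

f'(t) = 2t.
f(6) = 14, f'(6) = 12, so t(1) = 6 - 14/12 = 29/6.
f(29/6) = 49/36, f'(29/6) = 29/3, so t(2) = (29/6) - (49/36)/(29/3) = 1633/348.
f(1633/348) = 2401/121104, f'(1633/348) = 1633/174, so t(3) = (1633/348) - (2401/121104)/(1633/174) = 5330977/1136568.

5330977/1136568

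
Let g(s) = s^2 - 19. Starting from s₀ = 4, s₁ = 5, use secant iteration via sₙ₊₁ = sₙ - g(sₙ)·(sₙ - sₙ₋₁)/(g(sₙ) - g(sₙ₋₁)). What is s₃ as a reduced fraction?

g(4) = -3, g(5) = 6. s₂ = 5 - 6·(5 - 4)/(6 - (-3)) = 13/3.
g(5) = 6, g(13/3) = -2/9. s₃ = (13/3) - (-2/9)·((13/3) - 5)/((-2/9) - 6) = 61/14.

61/14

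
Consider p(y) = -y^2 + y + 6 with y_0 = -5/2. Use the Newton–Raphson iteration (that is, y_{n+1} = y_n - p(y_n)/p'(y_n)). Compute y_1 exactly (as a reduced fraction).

p'(y) = -2y + 1.
p(-5/2) = -11/4, p'(-5/2) = 6, so y_1 = (-5/2) - (-11/4)/6 = -49/24.

-49/24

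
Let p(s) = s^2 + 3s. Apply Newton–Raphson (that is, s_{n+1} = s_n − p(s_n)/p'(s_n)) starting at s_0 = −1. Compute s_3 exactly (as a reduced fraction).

p'(s) = 2s + 3.
p(−1) = −2, p'(−1) = 1, so s_1 = (−1) − (−2)/1 = 1.
p(1) = 4, p'(1) = 5, so s_2 = 1 − 4/5 = 1/5.
p(1/5) = 16/25, p'(1/5) = 17/5, so s_3 = (1/5) − (16/25)/(17/5) = 1/85.

1/85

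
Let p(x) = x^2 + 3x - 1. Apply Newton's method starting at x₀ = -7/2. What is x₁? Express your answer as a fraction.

-53/16

p'(x) = 2x + 3.
p(-7/2) = 3/4, p'(-7/2) = -4, so x₁ = (-7/2) - (3/4)/(-4) = -53/16.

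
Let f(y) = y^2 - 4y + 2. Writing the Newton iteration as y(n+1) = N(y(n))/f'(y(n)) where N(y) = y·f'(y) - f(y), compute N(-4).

f'(y) = 2y - 4.
N(y) = y·f'(y) - f(y) = y·(2y - 4) - (y^2 - 4y + 2) = y^2 - 2.
N(-4) = 14.

14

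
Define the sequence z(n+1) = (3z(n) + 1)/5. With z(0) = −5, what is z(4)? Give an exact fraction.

z(1) = (3·(−5) + 1)/5 = −14/5.
z(2) = (3·(−14/5) + 1)/5 = −37/25.
z(3) = (3·(−37/25) + 1)/5 = −86/125.
z(4) = (3·(−86/125) + 1)/5 = −133/625.

−133/625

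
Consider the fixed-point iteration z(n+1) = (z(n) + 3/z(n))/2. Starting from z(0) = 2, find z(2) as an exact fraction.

97/56

z(1) = (2 + 3/2)/2 = 7/4.
z(2) = (7/4 + 3/(7/4))/2 = 97/56.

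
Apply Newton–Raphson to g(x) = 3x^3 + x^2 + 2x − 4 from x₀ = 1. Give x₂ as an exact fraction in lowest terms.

g'(x) = 9x^2 + 2x + 2.
g(1) = 2, g'(1) = 13, so x₁ = 1 − 2/13 = 11/13.
g(11/13) = 496/2197, g'(11/13) = 1713/169, so x₂ = (11/13) − (496/2197)/(1713/169) = 18347/22269.

18347/22269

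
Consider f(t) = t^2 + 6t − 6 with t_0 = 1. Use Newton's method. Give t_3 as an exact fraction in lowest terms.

1663585/1905632

f'(t) = 2t + 6.
f(1) = 1, f'(1) = 8, so t_1 = 1 − 1/8 = 7/8.
f(7/8) = 1/64, f'(7/8) = 31/4, so t_2 = (7/8) − (1/64)/(31/4) = 433/496.
f(433/496) = 1/246016, f'(433/496) = 1921/248, so t_3 = (433/496) − (1/246016)/(1921/248) = 1663585/1905632.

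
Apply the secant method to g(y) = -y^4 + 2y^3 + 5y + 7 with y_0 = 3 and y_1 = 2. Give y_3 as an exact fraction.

528498/173741

g(3) = -5, g(2) = 17. y_2 = 2 - 17·(2 - 3)/(17 - (-5)) = 61/22.
g(2) = 17, g(61/22) = 1028755/234256. y_3 = (61/22) - (1028755/234256)·((61/22) - 2)/((1028755/234256) - 17) = 528498/173741.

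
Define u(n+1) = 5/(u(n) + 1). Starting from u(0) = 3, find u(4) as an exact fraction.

u(1) = 5/(3 + 1) = 5/4.
u(2) = 5/(5/4 + 1) = 20/9.
u(3) = 5/(20/9 + 1) = 45/29.
u(4) = 5/(45/29 + 1) = 145/74.

145/74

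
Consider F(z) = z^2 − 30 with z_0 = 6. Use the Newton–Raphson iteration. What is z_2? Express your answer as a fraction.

241/44

F'(z) = 2z.
F(6) = 6, F'(6) = 12, so z_1 = 6 − 6/12 = 11/2.
F(11/2) = 1/4, F'(11/2) = 11, so z_2 = (11/2) − (1/4)/11 = 241/44.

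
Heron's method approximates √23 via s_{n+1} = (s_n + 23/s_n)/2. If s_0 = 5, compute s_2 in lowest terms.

1151/240

s_1 = (5 + 23/5)/2 = 24/5.
s_2 = (24/5 + 23/(24/5))/2 = 1151/240.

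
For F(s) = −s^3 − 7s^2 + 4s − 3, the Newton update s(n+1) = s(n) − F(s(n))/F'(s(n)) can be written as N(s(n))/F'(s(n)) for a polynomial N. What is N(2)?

F'(s) = −3s^2 − 14s + 4.
N(s) = s·F'(s) − F(s) = s·(−3s^2 − 14s + 4) − (−s^3 − 7s^2 + 4s − 3) = −2s^3 − 7s^2 + 3.
N(2) = −41.

−41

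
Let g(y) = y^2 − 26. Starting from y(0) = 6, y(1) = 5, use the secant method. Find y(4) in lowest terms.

31721/6221

g(6) = 10, g(5) = −1. y(2) = 5 − (−1)·(5 − 6)/((−1) − 10) = 56/11.
g(5) = −1, g(56/11) = −10/121. y(3) = (56/11) − (−10/121)·((56/11) − 5)/((−10/121) − (−1)) = 566/111.
g(56/11) = −10/121, g(566/111) = 10/12321. y(4) = (566/111) − (10/12321)·((566/111) − (56/11))/((10/12321) − (−10/121)) = 31721/6221.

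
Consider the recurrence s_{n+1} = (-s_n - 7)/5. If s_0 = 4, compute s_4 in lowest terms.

s_1 = (-4 - 7)/5 = -11/5.
s_2 = (-(-11/5) - 7)/5 = -24/25.
s_3 = (-(-24/25) - 7)/5 = -151/125.
s_4 = (-(-151/125) - 7)/5 = -724/625.

-724/625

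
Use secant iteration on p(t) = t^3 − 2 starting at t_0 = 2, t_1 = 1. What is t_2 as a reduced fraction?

p(2) = 6, p(1) = −1. t_2 = 1 − (−1)·(1 − 2)/((−1) − 6) = 8/7.

8/7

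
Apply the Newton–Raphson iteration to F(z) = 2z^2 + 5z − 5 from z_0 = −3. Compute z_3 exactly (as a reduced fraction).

F'(z) = 4z + 5.
F(−3) = −2, F'(−3) = −7, so z_1 = (−3) − (−2)/(−7) = −23/7.
F(−23/7) = 8/49, F'(−23/7) = −57/7, so z_2 = (−23/7) − (8/49)/(−57/7) = −1303/399.
F(−1303/399) = 128/159201, F'(−1303/399) = −3217/399, so z_3 = (−1303/399) − (128/159201)/(−3217/399) = −4191623/1283583.

−4191623/1283583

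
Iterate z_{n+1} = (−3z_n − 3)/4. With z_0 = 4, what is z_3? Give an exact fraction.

z_1 = (−3·4 − 3)/4 = −15/4.
z_2 = (−3·(−15/4) − 3)/4 = 33/16.
z_3 = (−3·(33/16) − 3)/4 = −147/64.

−147/64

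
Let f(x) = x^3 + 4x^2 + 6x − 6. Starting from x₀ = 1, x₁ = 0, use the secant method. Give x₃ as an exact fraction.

121/171

f(1) = 5, f(0) = −6. x₂ = 0 − (−6)·(0 − 1)/((−6) − 5) = 6/11.
f(0) = −6, f(6/11) = −1830/1331. x₃ = (6/11) − (−1830/1331)·((6/11) − 0)/((−1830/1331) − (−6)) = 121/171.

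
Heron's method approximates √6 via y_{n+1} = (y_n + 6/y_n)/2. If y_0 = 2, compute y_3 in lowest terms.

4801/1960

y_1 = (2 + 6/2)/2 = 5/2.
y_2 = (5/2 + 6/(5/2))/2 = 49/20.
y_3 = (49/20 + 6/(49/20))/2 = 4801/1960.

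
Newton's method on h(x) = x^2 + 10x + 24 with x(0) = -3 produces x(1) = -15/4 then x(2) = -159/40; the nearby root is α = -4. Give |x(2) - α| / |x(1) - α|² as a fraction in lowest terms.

2/5

x(1) - α = -15/4 - (-4) = -15/4 + 4 = 1/4, so |x(1) - α| = 1/4.
x(2) - α = -159/40 - (-4) = -159/40 + 4 = 1/40, so |x(2) - α| = 1/40.
|x(1) - α|² = 1/16.
Ratio = (1/40) / (1/16) = 2/5.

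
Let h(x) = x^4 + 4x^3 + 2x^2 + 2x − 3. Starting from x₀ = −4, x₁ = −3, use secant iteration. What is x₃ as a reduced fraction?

h(−4) = 21, h(−3) = −18. x₂ = (−3) − (−18)·((−3) − (−4))/((−18) − 21) = −45/13.
h(−3) = −18, h(−45/13) = −236838/28561. x₃ = (−45/13) − (−236838/28561)·((−45/13) − (−3))/((−236838/28561) − (−18)) = −89088/23105.

−89088/23105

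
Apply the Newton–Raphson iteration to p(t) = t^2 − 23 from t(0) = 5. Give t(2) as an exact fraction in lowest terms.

p'(t) = 2t.
p(5) = 2, p'(5) = 10, so t(1) = 5 − 2/10 = 24/5.
p(24/5) = 1/25, p'(24/5) = 48/5, so t(2) = (24/5) − (1/25)/(48/5) = 1151/240.

1151/240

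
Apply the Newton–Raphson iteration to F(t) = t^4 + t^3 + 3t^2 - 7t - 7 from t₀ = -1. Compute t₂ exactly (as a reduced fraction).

F'(t) = 4t^3 + 3t^2 + 6t - 7.
F(-1) = 3, F'(-1) = -14, so t₁ = (-1) - 3/(-14) = -11/14.
F(-11/14) = 9531/38416, F'(-11/14) = -16193/1372, so t₂ = (-11/14) - (9531/38416)/(-16193/1372) = -346715/453404.

-346715/453404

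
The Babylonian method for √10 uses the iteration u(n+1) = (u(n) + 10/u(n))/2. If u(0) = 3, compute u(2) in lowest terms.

u(1) = (3 + 10/3)/2 = 19/6.
u(2) = (19/6 + 10/(19/6))/2 = 721/228.

721/228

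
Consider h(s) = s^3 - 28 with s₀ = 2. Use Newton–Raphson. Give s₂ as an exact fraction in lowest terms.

h'(s) = 3s^2.
h(2) = -20, h'(2) = 12, so s₁ = 2 - (-20)/12 = 11/3.
h(11/3) = 575/27, h'(11/3) = 121/3, so s₂ = (11/3) - (575/27)/(121/3) = 3418/1089.

3418/1089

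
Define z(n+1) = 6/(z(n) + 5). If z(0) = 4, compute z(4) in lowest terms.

618/617

z(1) = 6/(4 + 5) = 2/3.
z(2) = 6/(2/3 + 5) = 18/17.
z(3) = 6/(18/17 + 5) = 102/103.
z(4) = 6/(102/103 + 5) = 618/617.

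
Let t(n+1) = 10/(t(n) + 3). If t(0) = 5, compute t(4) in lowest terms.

t(1) = 10/(5 + 3) = 5/4.
t(2) = 10/(5/4 + 3) = 40/17.
t(3) = 10/(40/17 + 3) = 170/91.
t(4) = 10/(170/91 + 3) = 910/443.

910/443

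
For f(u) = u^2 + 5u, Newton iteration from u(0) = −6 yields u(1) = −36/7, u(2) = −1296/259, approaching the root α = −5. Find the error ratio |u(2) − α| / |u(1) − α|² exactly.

u(1) − α = −36/7 − (−5) = −36/7 + 5 = −1/7, so |u(1) − α| = 1/7.
u(2) − α = −1296/259 − (−5) = −1296/259 + 5 = −1/259, so |u(2) − α| = 1/259.
|u(1) − α|² = 1/49.
Ratio = (1/259) / (1/49) = 7/37.

7/37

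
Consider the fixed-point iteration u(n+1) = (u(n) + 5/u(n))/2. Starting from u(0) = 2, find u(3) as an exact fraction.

51841/23184

u(1) = (2 + 5/2)/2 = 9/4.
u(2) = (9/4 + 5/(9/4))/2 = 161/72.
u(3) = (161/72 + 5/(161/72))/2 = 51841/23184.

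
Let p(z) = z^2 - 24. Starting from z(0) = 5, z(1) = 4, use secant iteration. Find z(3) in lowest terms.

p(5) = 1, p(4) = -8. z(2) = 4 - (-8)·(4 - 5)/((-8) - 1) = 44/9.
p(4) = -8, p(44/9) = -8/81. z(3) = (44/9) - (-8/81)·((44/9) - 4)/((-8/81) - (-8)) = 49/10.

49/10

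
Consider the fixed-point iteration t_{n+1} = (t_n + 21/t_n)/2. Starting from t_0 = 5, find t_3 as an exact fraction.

277727/60605

t_1 = (5 + 21/5)/2 = 23/5.
t_2 = (23/5 + 21/(23/5))/2 = 527/115.
t_3 = (527/115 + 21/(527/115))/2 = 277727/60605.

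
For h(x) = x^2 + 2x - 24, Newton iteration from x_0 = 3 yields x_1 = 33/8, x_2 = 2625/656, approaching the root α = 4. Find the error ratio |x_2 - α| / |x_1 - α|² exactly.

x_1 - α = 33/8 - 4 = 1/8, so |x_1 - α| = 1/8.
x_2 - α = 2625/656 - 4 = 1/656, so |x_2 - α| = 1/656.
|x_1 - α|² = 1/64.
Ratio = (1/656) / (1/64) = 4/41.

4/41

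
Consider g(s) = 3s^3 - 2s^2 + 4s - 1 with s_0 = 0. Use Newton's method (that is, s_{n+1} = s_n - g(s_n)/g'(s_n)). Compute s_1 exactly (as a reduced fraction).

1/4

g'(s) = 9s^2 - 4s + 4.
g(0) = -1, g'(0) = 4, so s_1 = 0 - (-1)/4 = 1/4.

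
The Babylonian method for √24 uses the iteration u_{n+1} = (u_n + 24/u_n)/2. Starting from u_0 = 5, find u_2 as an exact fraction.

4801/980

u_1 = (5 + 24/5)/2 = 49/10.
u_2 = (49/10 + 24/(49/10))/2 = 4801/980.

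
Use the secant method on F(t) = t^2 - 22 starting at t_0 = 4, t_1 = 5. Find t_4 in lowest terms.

F(4) = -6, F(5) = 3. t_2 = 5 - 3·(5 - 4)/(3 - (-6)) = 14/3.
F(5) = 3, F(14/3) = -2/9. t_3 = (14/3) - (-2/9)·((14/3) - 5)/((-2/9) - 3) = 136/29.
F(14/3) = -2/9, F(136/29) = -6/841. t_4 = (136/29) - (-6/841)·((136/29) - (14/3))/((-6/841) - (-2/9)) = 1909/407.

1909/407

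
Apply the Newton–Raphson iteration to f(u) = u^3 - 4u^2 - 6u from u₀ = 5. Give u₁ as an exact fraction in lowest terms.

f'(u) = 3u^2 - 8u - 6.
f(5) = -5, f'(5) = 29, so u₁ = 5 - (-5)/29 = 150/29.

150/29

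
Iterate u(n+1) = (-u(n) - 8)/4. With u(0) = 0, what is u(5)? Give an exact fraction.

u(1) = (-0 - 8)/4 = -2.
u(2) = (-(-2) - 8)/4 = -3/2.
u(3) = (-(-3/2) - 8)/4 = -13/8.
u(4) = (-(-13/8) - 8)/4 = -51/32.
u(5) = (-(-51/32) - 8)/4 = -205/128.

-205/128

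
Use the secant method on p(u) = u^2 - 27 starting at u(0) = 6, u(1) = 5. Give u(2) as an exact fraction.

p(6) = 9, p(5) = -2. u(2) = 5 - (-2)·(5 - 6)/((-2) - 9) = 57/11.

57/11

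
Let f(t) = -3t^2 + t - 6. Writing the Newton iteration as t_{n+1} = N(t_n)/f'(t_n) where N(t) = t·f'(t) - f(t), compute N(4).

-42

f'(t) = -6t + 1.
N(t) = t·f'(t) - f(t) = t·(-6t + 1) - (-3t^2 + t - 6) = -3t^2 + 6.
N(4) = -42.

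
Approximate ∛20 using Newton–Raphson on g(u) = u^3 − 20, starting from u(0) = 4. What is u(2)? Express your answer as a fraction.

g'(u) = 3u^2.
g(4) = 44, g'(4) = 48, so u(1) = 4 − 44/48 = 37/12.
g(37/12) = 16093/1728, g'(37/12) = 1369/48, so u(2) = (37/12) − (16093/1728)/(1369/48) = 67933/24642.

67933/24642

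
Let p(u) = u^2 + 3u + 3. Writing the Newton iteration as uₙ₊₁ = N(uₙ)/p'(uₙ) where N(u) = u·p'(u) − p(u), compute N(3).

p'(u) = 2u + 3.
N(u) = u·p'(u) − p(u) = u·(2u + 3) − (u^2 + 3u + 3) = u^2 − 3.
N(3) = 6.

6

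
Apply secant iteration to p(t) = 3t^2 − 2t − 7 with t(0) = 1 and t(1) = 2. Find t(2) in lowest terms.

p(1) = −6, p(2) = 1. t(2) = 2 − 1·(2 − 1)/(1 − (−6)) = 13/7.

13/7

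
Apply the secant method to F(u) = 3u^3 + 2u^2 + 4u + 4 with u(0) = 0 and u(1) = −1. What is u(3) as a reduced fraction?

F(0) = 4, F(−1) = −1. u(2) = (−1) − (−1)·((−1) − 0)/((−1) − 4) = −4/5.
F(−1) = −1, F(−4/5) = 68/125. u(3) = (−4/5) − (68/125)·((−4/5) − (−1))/((68/125) − (−1)) = −168/193.

−168/193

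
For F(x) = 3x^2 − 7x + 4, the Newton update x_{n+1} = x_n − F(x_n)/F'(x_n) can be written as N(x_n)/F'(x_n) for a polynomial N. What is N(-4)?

44

F'(x) = 6x − 7.
N(x) = x·F'(x) − F(x) = x·(6x − 7) − (3x^2 − 7x + 4) = 3x^2 − 4.
N(-4) = 44.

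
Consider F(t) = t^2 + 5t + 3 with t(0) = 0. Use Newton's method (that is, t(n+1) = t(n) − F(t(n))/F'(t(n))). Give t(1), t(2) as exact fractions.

t(1) = −3/5, t(2) = −66/95

F'(t) = 2t + 5.
F(0) = 3, F'(0) = 5, so t(1) = 0 − 3/5 = −3/5.
F(−3/5) = 9/25, F'(−3/5) = 19/5, so t(2) = (−3/5) − (9/25)/(19/5) = −66/95.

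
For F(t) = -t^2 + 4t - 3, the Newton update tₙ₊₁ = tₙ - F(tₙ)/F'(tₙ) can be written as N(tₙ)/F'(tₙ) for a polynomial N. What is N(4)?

-13

F'(t) = -2t + 4.
N(t) = t·F'(t) - F(t) = t·(-2t + 4) - (-t^2 + 4t - 3) = -t^2 + 3.
N(4) = -13.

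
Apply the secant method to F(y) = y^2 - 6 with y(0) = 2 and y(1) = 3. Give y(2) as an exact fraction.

F(2) = -2, F(3) = 3. y(2) = 3 - 3·(3 - 2)/(3 - (-2)) = 12/5.

12/5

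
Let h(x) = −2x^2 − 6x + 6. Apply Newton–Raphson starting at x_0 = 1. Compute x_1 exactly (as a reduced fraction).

4/5

h'(x) = −4x − 6.
h(1) = −2, h'(1) = −10, so x_1 = 1 − (−2)/(−10) = 4/5.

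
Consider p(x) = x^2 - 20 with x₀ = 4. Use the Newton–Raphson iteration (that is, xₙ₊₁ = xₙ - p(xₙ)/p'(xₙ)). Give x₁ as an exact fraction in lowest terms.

p'(x) = 2x.
p(4) = -4, p'(4) = 8, so x₁ = 4 - (-4)/8 = 9/2.

9/2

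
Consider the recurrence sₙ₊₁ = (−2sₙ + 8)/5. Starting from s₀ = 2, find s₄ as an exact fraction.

728/625

s₁ = (−2·2 + 8)/5 = 4/5.
s₂ = (−2·(4/5) + 8)/5 = 32/25.
s₃ = (−2·(32/25) + 8)/5 = 136/125.
s₄ = (−2·(136/125) + 8)/5 = 728/625.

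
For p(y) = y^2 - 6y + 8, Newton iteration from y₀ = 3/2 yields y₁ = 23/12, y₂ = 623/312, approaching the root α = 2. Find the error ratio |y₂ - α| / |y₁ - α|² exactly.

y₁ - α = 23/12 - 2 = -1/12, so |y₁ - α| = 1/12.
y₂ - α = 623/312 - 2 = -1/312, so |y₂ - α| = 1/312.
|y₁ - α|² = 1/144.
Ratio = (1/312) / (1/144) = 6/13.

6/13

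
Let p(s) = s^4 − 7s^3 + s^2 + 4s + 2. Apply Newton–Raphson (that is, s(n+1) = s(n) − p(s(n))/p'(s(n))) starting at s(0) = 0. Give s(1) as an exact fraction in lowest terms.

−1/2

p'(s) = 4s^3 − 21s^2 + 2s + 4.
p(0) = 2, p'(0) = 4, so s(1) = 0 − 2/4 = −1/2.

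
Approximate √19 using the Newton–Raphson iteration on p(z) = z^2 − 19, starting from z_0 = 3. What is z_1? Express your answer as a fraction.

p'(z) = 2z.
p(3) = −10, p'(3) = 6, so z_1 = 3 − (−10)/6 = 14/3.

14/3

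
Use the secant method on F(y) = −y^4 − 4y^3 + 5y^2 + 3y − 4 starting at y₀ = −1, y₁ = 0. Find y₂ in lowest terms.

F(−1) = 1, F(0) = −4. y₂ = 0 − (−4)·(0 − (−1))/((−4) − 1) = −4/5.

−4/5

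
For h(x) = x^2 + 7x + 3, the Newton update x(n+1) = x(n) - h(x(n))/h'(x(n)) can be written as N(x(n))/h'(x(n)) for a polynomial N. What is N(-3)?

6

h'(x) = 2x + 7.
N(x) = x·h'(x) - h(x) = x·(2x + 7) - (x^2 + 7x + 3) = x^2 - 3.
N(-3) = 6.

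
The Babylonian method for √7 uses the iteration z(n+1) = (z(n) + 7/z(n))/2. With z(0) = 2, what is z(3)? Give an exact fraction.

108497/41008

z(1) = (2 + 7/2)/2 = 11/4.
z(2) = (11/4 + 7/(11/4))/2 = 233/88.
z(3) = (233/88 + 7/(233/88))/2 = 108497/41008.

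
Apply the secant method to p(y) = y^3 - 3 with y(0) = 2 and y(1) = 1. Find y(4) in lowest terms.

5119903/3568269

p(2) = 5, p(1) = -2. y(2) = 1 - (-2)·(1 - 2)/((-2) - 5) = 9/7.
p(1) = -2, p(9/7) = -300/343. y(3) = (9/7) - (-300/343)·((9/7) - 1)/((-300/343) - (-2)) = 291/193.
p(9/7) = -300/343, p(291/193) = 3075000/7189057. y(4) = (291/193) - (3075000/7189057)·((291/193) - (9/7))/((3075000/7189057) - (-300/343)) = 5119903/3568269.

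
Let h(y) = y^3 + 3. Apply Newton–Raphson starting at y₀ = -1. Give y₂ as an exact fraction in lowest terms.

-331/225

h'(y) = 3y^2.
h(-1) = 2, h'(-1) = 3, so y₁ = (-1) - 2/3 = -5/3.
h(-5/3) = -44/27, h'(-5/3) = 25/3, so y₂ = (-5/3) - (-44/27)/(25/3) = -331/225.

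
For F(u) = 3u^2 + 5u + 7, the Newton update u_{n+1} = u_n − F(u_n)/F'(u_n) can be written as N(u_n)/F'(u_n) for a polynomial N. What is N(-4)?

F'(u) = 6u + 5.
N(u) = u·F'(u) − F(u) = u·(6u + 5) − (3u^2 + 5u + 7) = 3u^2 − 7.
N(-4) = 41.

41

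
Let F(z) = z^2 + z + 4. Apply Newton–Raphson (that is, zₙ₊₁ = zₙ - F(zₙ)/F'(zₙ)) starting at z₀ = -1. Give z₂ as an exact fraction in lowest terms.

5/7

F'(z) = 2z + 1.
F(-1) = 4, F'(-1) = -1, so z₁ = (-1) - 4/(-1) = 3.
F(3) = 16, F'(3) = 7, so z₂ = 3 - 16/7 = 5/7.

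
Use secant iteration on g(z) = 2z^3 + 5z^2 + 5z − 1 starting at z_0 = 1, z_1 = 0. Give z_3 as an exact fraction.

72/391

g(1) = 11, g(0) = −1. z_2 = 0 − (−1)·(0 − 1)/((−1) − 11) = 1/12.
g(0) = −1, g(1/12) = −473/864. z_3 = (1/12) − (−473/864)·((1/12) − 0)/((−473/864) − (−1)) = 72/391.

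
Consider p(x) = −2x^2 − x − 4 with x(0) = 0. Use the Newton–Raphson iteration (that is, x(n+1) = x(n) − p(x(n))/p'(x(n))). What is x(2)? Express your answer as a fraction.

p'(x) = −4x − 1.
p(0) = −4, p'(0) = −1, so x(1) = 0 − (−4)/(−1) = −4.
p(−4) = −32, p'(−4) = 15, so x(2) = (−4) − (−32)/15 = −28/15.

−28/15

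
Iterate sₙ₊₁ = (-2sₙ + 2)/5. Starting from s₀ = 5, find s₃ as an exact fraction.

s₁ = (-2·5 + 2)/5 = -8/5.
s₂ = (-2·(-8/5) + 2)/5 = 26/25.
s₃ = (-2·(26/25) + 2)/5 = -2/125.

-2/125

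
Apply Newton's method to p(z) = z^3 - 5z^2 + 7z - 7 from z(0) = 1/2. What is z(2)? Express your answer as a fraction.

-1057/143

p'(z) = 3z^2 - 10z + 7.
p(1/2) = -37/8, p'(1/2) = 11/4, so z(1) = (1/2) - (-37/8)/(11/4) = 24/11.
p(24/11) = -6845/1331, p'(24/11) = -65/121, so z(2) = (24/11) - (-6845/1331)/(-65/121) = -1057/143.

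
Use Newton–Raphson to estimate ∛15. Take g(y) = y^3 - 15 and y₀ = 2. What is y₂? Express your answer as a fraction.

g'(y) = 3y^2.
g(2) = -7, g'(2) = 12, so y₁ = 2 - (-7)/12 = 31/12.
g(31/12) = 3871/1728, g'(31/12) = 961/48, so y₂ = (31/12) - (3871/1728)/(961/48) = 42751/17298.

42751/17298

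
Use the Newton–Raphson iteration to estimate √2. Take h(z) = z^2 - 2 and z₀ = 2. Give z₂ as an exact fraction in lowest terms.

h'(z) = 2z.
h(2) = 2, h'(2) = 4, so z₁ = 2 - 2/4 = 3/2.
h(3/2) = 1/4, h'(3/2) = 3, so z₂ = (3/2) - (1/4)/3 = 17/12.

17/12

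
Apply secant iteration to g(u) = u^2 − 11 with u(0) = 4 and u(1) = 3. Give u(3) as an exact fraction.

g(4) = 5, g(3) = −2. u(2) = 3 − (−2)·(3 − 4)/((−2) − 5) = 23/7.
g(3) = −2, g(23/7) = −10/49. u(3) = (23/7) − (−10/49)·((23/7) − 3)/((−10/49) − (−2)) = 73/22.

73/22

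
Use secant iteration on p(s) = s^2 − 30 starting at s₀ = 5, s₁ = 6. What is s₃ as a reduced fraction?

115/21

p(5) = −5, p(6) = 6. s₂ = 6 − 6·(6 − 5)/(6 − (−5)) = 60/11.
p(6) = 6, p(60/11) = −30/121. s₃ = (60/11) − (−30/121)·((60/11) − 6)/((−30/121) − 6) = 115/21.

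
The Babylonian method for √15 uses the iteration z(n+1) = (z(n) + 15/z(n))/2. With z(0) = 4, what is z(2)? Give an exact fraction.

z(1) = (4 + 15/4)/2 = 31/8.
z(2) = (31/8 + 15/(31/8))/2 = 1921/496.

1921/496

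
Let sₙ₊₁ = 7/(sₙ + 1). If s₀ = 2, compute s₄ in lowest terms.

s₁ = 7/(2 + 1) = 7/3.
s₂ = 7/(7/3 + 1) = 21/10.
s₃ = 7/(21/10 + 1) = 70/31.
s₄ = 7/(70/31 + 1) = 217/101.

217/101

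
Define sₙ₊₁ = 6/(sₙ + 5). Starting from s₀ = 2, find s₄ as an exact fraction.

1482/1481

s₁ = 6/(2 + 5) = 6/7.
s₂ = 6/(6/7 + 5) = 42/41.
s₃ = 6/(42/41 + 5) = 246/247.
s₄ = 6/(246/247 + 5) = 1482/1481.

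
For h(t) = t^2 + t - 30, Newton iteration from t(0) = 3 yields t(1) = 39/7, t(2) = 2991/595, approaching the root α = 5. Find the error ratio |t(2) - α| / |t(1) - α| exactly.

4/85

t(1) - α = 39/7 - 5 = 4/7, so |t(1) - α| = 4/7.
t(2) - α = 2991/595 - 5 = 16/595, so |t(2) - α| = 16/595.
Ratio = (16/595) / (4/7) = 4/85.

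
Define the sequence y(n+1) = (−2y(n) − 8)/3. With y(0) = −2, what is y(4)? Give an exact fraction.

y(1) = (−2·(−2) − 8)/3 = −4/3.
y(2) = (−2·(−4/3) − 8)/3 = −16/9.
y(3) = (−2·(−16/9) − 8)/3 = −40/27.
y(4) = (−2·(−40/27) − 8)/3 = −136/81.

−136/81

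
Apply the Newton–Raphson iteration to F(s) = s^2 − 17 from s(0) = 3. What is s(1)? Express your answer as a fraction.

13/3

F'(s) = 2s.
F(3) = −8, F'(3) = 6, so s(1) = 3 − (−8)/6 = 13/3.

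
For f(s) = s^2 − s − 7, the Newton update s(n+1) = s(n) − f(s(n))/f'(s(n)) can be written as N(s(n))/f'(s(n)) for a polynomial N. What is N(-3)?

16

f'(s) = 2s − 1.
N(s) = s·f'(s) − f(s) = s·(2s − 1) − (s^2 − s − 7) = s^2 + 7.
N(-3) = 16.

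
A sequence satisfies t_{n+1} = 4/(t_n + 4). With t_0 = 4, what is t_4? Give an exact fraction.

44/53

t_1 = 4/(4 + 4) = 1/2.
t_2 = 4/(1/2 + 4) = 8/9.
t_3 = 4/(8/9 + 4) = 9/11.
t_4 = 4/(9/11 + 4) = 44/53.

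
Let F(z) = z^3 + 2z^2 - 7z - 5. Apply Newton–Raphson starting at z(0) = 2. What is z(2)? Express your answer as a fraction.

F'(z) = 3z^2 + 4z - 7.
F(2) = -3, F'(2) = 13, so z(1) = 2 - (-3)/13 = 29/13.
F(29/13) = 963/2197, F'(29/13) = 2848/169, so z(2) = (29/13) - (963/2197)/(2848/169) = 81629/37024.

81629/37024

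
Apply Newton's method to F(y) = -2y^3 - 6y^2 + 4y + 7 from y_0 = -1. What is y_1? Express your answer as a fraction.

-9/10

F'(y) = -6y^2 - 12y + 4.
F(-1) = -1, F'(-1) = 10, so y_1 = (-1) - (-1)/10 = -9/10.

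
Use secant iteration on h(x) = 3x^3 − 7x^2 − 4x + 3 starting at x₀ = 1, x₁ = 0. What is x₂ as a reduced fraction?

3/8

h(1) = −5, h(0) = 3. x₂ = 0 − 3·(0 − 1)/(3 − (−5)) = 3/8.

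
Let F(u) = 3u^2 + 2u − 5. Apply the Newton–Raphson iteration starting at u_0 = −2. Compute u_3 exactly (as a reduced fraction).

F'(u) = 6u + 2.
F(−2) = 3, F'(−2) = −10, so u_1 = (−2) − 3/(−10) = −17/10.
F(−17/10) = 27/100, F'(−17/10) = −41/5, so u_2 = (−17/10) − (27/100)/(−41/5) = −1367/820.
F(−1367/820) = 2187/672400, F'(−1367/820) = −3281/410, so u_3 = (−1367/820) − (2187/672400)/(−3281/410) = −8968067/5380840.

−8968067/5380840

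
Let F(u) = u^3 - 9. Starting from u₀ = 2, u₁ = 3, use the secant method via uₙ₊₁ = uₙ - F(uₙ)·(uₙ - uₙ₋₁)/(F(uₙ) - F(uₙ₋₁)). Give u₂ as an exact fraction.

39/19

F(2) = -1, F(3) = 18. u₂ = 3 - 18·(3 - 2)/(18 - (-1)) = 39/19.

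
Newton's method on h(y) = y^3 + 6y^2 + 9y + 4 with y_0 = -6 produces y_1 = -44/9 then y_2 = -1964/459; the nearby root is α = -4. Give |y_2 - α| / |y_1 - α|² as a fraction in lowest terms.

y_1 - α = -44/9 - (-4) = -44/9 + 4 = -8/9, so |y_1 - α| = 8/9.
y_2 - α = -1964/459 - (-4) = -1964/459 + 4 = -128/459, so |y_2 - α| = 128/459.
|y_1 - α|² = 64/81.
Ratio = (128/459) / (64/81) = 6/17.

6/17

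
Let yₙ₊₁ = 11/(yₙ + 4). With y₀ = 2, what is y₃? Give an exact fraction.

y₁ = 11/(2 + 4) = 11/6.
y₂ = 11/(11/6 + 4) = 66/35.
y₃ = 11/(66/35 + 4) = 385/206.

385/206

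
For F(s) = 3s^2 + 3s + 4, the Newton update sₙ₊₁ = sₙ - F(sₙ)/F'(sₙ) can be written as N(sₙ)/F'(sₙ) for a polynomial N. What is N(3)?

23

F'(s) = 6s + 3.
N(s) = s·F'(s) - F(s) = s·(6s + 3) - (3s^2 + 3s + 4) = 3s^2 - 4.
N(3) = 23.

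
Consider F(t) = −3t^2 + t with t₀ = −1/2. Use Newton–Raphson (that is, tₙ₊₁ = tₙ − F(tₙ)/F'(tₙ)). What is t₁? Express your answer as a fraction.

F'(t) = −6t + 1.
F(−1/2) = −5/4, F'(−1/2) = 4, so t₁ = (−1/2) − (−5/4)/4 = −3/16.

−3/16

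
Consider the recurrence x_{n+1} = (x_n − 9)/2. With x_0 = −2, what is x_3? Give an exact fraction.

−65/8

x_1 = ((−2) − 9)/2 = −11/2.
x_2 = ((−11/2) − 9)/2 = −29/4.
x_3 = ((−29/4) − 9)/2 = −65/8.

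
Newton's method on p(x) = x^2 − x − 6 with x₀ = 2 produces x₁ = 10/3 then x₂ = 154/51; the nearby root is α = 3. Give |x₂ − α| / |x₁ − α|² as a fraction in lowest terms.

3/17

x₁ − α = 10/3 − 3 = 1/3, so |x₁ − α| = 1/3.
x₂ − α = 154/51 − 3 = 1/51, so |x₂ − α| = 1/51.
|x₁ − α|² = 1/9.
Ratio = (1/51) / (1/9) = 3/17.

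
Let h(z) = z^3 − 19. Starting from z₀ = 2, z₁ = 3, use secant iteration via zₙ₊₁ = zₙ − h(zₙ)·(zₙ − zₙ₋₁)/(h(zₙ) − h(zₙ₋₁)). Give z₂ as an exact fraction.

h(2) = −11, h(3) = 8. z₂ = 3 − 8·(3 − 2)/(8 − (−11)) = 49/19.

49/19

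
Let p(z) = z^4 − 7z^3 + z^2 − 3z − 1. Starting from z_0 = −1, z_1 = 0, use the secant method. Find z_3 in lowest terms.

−1728/5413

p(−1) = 11, p(0) = −1. z_2 = 0 − (−1)·(0 − (−1))/((−1) − 11) = −1/12.
p(0) = −1, p(−1/12) = −15323/20736. z_3 = (−1/12) − (−15323/20736)·((−1/12) − 0)/((−15323/20736) − (−1)) = −1728/5413.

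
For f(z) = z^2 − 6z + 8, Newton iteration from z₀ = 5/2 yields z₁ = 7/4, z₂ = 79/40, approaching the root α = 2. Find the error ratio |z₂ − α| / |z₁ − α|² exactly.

2/5

z₁ − α = 7/4 − 2 = −1/4, so |z₁ − α| = 1/4.
z₂ − α = 79/40 − 2 = −1/40, so |z₂ − α| = 1/40.
|z₁ − α|² = 1/16.
Ratio = (1/40) / (1/16) = 2/5.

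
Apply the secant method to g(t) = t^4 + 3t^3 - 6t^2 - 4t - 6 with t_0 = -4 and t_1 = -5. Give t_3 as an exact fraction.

-65281629/15446009

g(-4) = -22, g(-5) = 114. t_2 = (-5) - 114·((-5) - (-4))/(114 - (-22)) = -283/68.
g(-5) = 114, g(-283/68) = -203790675/21381376. t_3 = (-283/68) - (-203790675/21381376)·((-283/68) - (-5))/((-203790675/21381376) - 114) = -65281629/15446009.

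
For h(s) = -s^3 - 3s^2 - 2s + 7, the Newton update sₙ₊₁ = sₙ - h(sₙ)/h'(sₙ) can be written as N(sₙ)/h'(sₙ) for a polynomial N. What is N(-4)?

73

h'(s) = -3s^2 - 6s - 2.
N(s) = s·h'(s) - h(s) = s·(-3s^2 - 6s - 2) - (-s^3 - 3s^2 - 2s + 7) = -2s^3 - 3s^2 - 7.
N(-4) = 73.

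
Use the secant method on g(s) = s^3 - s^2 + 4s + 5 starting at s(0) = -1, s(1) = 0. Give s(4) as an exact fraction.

g(-1) = -1, g(0) = 5. s(2) = 0 - 5·(0 - (-1))/(5 - (-1)) = -5/6.
g(0) = 5, g(-5/6) = 85/216. s(3) = (-5/6) - (85/216)·((-5/6) - 0)/((85/216) - 5) = -180/199.
g(-5/6) = 85/216, g(-180/199) = -1389325/7880599. s(4) = (-180/199) - (-1389325/7880599)·((-180/199) - (-5/6))/((-1389325/7880599) - (85/216)) = -10070280/11411119.

-10070280/11411119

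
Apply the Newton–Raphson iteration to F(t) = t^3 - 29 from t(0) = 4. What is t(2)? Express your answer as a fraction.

5473477/1774728

F'(t) = 3t^2.
F(4) = 35, F'(4) = 48, so t(1) = 4 - 35/48 = 157/48.
F(157/48) = 662725/110592, F'(157/48) = 24649/768, so t(2) = (157/48) - (662725/110592)/(24649/768) = 5473477/1774728.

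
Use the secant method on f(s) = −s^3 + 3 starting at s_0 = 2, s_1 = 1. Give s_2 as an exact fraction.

9/7

f(2) = −5, f(1) = 2. s_2 = 1 − 2·(1 − 2)/(2 − (−5)) = 9/7.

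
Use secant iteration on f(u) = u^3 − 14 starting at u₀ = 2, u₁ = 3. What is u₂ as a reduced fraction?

f(2) = −6, f(3) = 13. u₂ = 3 − 13·(3 − 2)/(13 − (−6)) = 44/19.

44/19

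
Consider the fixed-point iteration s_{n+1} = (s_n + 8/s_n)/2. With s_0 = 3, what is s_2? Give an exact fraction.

s_1 = (3 + 8/3)/2 = 17/6.
s_2 = (17/6 + 8/(17/6))/2 = 577/204.

577/204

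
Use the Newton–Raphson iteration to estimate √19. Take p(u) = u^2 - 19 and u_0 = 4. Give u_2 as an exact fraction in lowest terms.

p'(u) = 2u.
p(4) = -3, p'(4) = 8, so u_1 = 4 - (-3)/8 = 35/8.
p(35/8) = 9/64, p'(35/8) = 35/4, so u_2 = (35/8) - (9/64)/(35/4) = 2441/560.

2441/560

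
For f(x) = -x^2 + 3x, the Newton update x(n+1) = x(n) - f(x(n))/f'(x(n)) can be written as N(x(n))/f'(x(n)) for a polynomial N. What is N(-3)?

-9

f'(x) = -2x + 3.
N(x) = x·f'(x) - f(x) = x·(-2x + 3) - (-x^2 + 3x) = -x^2.
N(-3) = -9.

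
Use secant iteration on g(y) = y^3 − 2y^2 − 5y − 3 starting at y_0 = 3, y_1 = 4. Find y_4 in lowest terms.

2126732/588401

g(3) = −9, g(4) = 9. y_2 = 4 − 9·(4 − 3)/(9 − (−9)) = 7/2.
g(4) = 9, g(7/2) = −17/8. y_3 = (7/2) − (−17/8)·((7/2) − 4)/((−17/8) − 9) = 320/89.
g(7/2) = −17/8, g(320/89) = −247707/704969. y_4 = (320/89) − (−247707/704969)·((320/89) − (7/2))/((−247707/704969) − (−17/8)) = 2126732/588401.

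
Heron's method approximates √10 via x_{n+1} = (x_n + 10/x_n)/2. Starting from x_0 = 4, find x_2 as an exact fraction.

329/104

x_1 = (4 + 10/4)/2 = 13/4.
x_2 = (13/4 + 10/(13/4))/2 = 329/104.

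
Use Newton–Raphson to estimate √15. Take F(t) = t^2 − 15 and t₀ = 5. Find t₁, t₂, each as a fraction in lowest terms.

F'(t) = 2t.
F(5) = 10, F'(5) = 10, so t₁ = 5 − 10/10 = 4.
F(4) = 1, F'(4) = 8, so t₂ = 4 − 1/8 = 31/8.

t₁ = 4, t₂ = 31/8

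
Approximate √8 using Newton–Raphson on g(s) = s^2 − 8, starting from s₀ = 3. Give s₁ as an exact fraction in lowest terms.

17/6

g'(s) = 2s.
g(3) = 1, g'(3) = 6, so s₁ = 3 − 1/6 = 17/6.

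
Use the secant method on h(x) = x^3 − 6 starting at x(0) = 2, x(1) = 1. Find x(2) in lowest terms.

12/7

h(2) = 2, h(1) = −5. x(2) = 1 − (−5)·(1 − 2)/((−5) − 2) = 12/7.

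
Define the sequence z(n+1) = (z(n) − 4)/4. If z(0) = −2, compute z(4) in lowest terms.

z(1) = ((−2) − 4)/4 = −3/2.
z(2) = ((−3/2) − 4)/4 = −11/8.
z(3) = ((−11/8) − 4)/4 = −43/32.
z(4) = ((−43/32) − 4)/4 = −171/128.

−171/128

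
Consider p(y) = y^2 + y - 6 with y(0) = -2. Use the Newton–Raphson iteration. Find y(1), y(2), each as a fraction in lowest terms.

y(1) = -10/3, y(2) = -154/51

p'(y) = 2y + 1.
p(-2) = -4, p'(-2) = -3, so y(1) = (-2) - (-4)/(-3) = -10/3.
p(-10/3) = 16/9, p'(-10/3) = -17/3, so y(2) = (-10/3) - (16/9)/(-17/3) = -154/51.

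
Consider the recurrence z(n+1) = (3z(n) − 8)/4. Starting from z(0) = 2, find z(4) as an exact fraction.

z(1) = (3·2 − 8)/4 = −1/2.
z(2) = (3·(−1/2) − 8)/4 = −19/8.
z(3) = (3·(−19/8) − 8)/4 = −121/32.
z(4) = (3·(−121/32) − 8)/4 = −619/128.

−619/128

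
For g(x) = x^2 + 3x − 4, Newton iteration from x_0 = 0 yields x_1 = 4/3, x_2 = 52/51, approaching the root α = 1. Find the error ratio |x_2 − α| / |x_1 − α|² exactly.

3/17

x_1 − α = 4/3 − 1 = 1/3, so |x_1 − α| = 1/3.
x_2 − α = 52/51 − 1 = 1/51, so |x_2 − α| = 1/51.
|x_1 − α|² = 1/9.
Ratio = (1/51) / (1/9) = 3/17.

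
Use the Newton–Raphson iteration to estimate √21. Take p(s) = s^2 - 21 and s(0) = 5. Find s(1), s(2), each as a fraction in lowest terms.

s(1) = 23/5, s(2) = 527/115

p'(s) = 2s.
p(5) = 4, p'(5) = 10, so s(1) = 5 - 4/10 = 23/5.
p(23/5) = 4/25, p'(23/5) = 46/5, so s(2) = (23/5) - (4/25)/(46/5) = 527/115.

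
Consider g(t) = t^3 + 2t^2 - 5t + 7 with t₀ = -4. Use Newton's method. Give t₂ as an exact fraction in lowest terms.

g'(t) = 3t^2 + 4t - 5.
g(-4) = -5, g'(-4) = 27, so t₁ = (-4) - (-5)/27 = -103/27.
g(-103/27) = -6625/19683, g'(-103/27) = 5686/243, so t₂ = (-103/27) - (-6625/19683)/(5686/243) = -1750349/460566.

-1750349/460566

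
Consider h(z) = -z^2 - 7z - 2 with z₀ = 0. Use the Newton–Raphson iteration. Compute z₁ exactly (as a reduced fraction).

h'(z) = -2z - 7.
h(0) = -2, h'(0) = -7, so z₁ = 0 - (-2)/(-7) = -2/7.

-2/7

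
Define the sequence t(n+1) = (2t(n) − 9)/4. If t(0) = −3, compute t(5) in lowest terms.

−285/64

t(1) = (2·(−3) − 9)/4 = −15/4.
t(2) = (2·(−15/4) − 9)/4 = −33/8.
t(3) = (2·(−33/8) − 9)/4 = −69/16.
t(4) = (2·(−69/16) − 9)/4 = −141/32.
t(5) = (2·(−141/32) − 9)/4 = −285/64.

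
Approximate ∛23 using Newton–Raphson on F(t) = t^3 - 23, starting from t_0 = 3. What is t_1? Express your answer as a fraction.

F'(t) = 3t^2.
F(3) = 4, F'(3) = 27, so t_1 = 3 - 4/27 = 77/27.

77/27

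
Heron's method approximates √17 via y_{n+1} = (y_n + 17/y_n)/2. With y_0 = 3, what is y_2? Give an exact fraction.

y_1 = (3 + 17/3)/2 = 13/3.
y_2 = (13/3 + 17/(13/3))/2 = 161/39.

161/39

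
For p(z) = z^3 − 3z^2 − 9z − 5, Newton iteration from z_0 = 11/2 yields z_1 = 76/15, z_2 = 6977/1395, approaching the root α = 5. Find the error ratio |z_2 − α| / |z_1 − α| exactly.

2/93

z_1 − α = 76/15 − 5 = 1/15, so |z_1 − α| = 1/15.
z_2 − α = 6977/1395 − 5 = 2/1395, so |z_2 − α| = 2/1395.
Ratio = (2/1395) / (1/15) = 2/93.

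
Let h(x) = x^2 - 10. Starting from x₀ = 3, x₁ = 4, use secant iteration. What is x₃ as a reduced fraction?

79/25

h(3) = -1, h(4) = 6. x₂ = 4 - 6·(4 - 3)/(6 - (-1)) = 22/7.
h(4) = 6, h(22/7) = -6/49. x₃ = (22/7) - (-6/49)·((22/7) - 4)/((-6/49) - 6) = 79/25.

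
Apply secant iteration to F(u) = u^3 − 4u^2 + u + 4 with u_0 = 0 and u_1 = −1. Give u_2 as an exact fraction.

−2/3

F(0) = 4, F(−1) = −2. u_2 = (−1) − (−2)·((−1) − 0)/((−2) − 4) = −2/3.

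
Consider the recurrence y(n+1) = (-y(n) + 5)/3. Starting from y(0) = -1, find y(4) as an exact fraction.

11/9

y(1) = (-(-1) + 5)/3 = 2.
y(2) = (-2 + 5)/3 = 1.
y(3) = (-1 + 5)/3 = 4/3.
y(4) = (-(4/3) + 5)/3 = 11/9.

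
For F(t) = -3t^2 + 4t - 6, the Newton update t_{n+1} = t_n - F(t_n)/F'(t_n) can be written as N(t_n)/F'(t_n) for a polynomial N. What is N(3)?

F'(t) = -6t + 4.
N(t) = t·F'(t) - F(t) = t·(-6t + 4) - (-3t^2 + 4t - 6) = -3t^2 + 6.
N(3) = -21.

-21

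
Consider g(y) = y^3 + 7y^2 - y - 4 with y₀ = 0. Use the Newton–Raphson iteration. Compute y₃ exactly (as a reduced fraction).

g'(y) = 3y^2 + 14y - 1.
g(0) = -4, g'(0) = -1, so y₁ = 0 - (-4)/(-1) = -4.
g(-4) = 48, g'(-4) = -9, so y₂ = (-4) - 48/(-9) = 4/3.
g(4/3) = 256/27, g'(4/3) = 23, so y₃ = (4/3) - (256/27)/23 = 572/621.

572/621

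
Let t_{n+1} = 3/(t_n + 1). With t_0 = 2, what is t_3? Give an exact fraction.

t_1 = 3/(2 + 1) = 1.
t_2 = 3/(1 + 1) = 3/2.
t_3 = 3/(3/2 + 1) = 6/5.

6/5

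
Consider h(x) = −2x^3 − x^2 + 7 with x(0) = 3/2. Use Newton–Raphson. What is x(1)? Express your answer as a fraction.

91/66

h'(x) = −6x^2 − 2x.
h(3/2) = −2, h'(3/2) = −33/2, so x(1) = (3/2) − (−2)/(−33/2) = 91/66.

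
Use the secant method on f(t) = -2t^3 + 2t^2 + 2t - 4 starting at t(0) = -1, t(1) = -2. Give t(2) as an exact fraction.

f(-1) = -2, f(-2) = 16. t(2) = (-2) - 16·((-2) - (-1))/(16 - (-2)) = -10/9.

-10/9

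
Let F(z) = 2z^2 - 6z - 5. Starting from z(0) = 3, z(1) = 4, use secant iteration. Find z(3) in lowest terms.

136/37

F(3) = -5, F(4) = 3. z(2) = 4 - 3·(4 - 3)/(3 - (-5)) = 29/8.
F(4) = 3, F(29/8) = -15/32. z(3) = (29/8) - (-15/32)·((29/8) - 4)/((-15/32) - 3) = 136/37.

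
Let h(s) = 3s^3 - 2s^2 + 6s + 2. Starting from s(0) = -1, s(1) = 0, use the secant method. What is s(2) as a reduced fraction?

-2/11

h(-1) = -9, h(0) = 2. s(2) = 0 - 2·(0 - (-1))/(2 - (-9)) = -2/11.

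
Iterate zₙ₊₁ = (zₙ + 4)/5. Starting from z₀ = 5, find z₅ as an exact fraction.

z₁ = (5 + 4)/5 = 9/5.
z₂ = ((9/5) + 4)/5 = 29/25.
z₃ = ((29/25) + 4)/5 = 129/125.
z₄ = ((129/125) + 4)/5 = 629/625.
z₅ = ((629/625) + 4)/5 = 3129/3125.

3129/3125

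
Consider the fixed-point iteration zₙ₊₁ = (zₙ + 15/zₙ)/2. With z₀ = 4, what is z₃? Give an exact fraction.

z₁ = (4 + 15/4)/2 = 31/8.
z₂ = (31/8 + 15/(31/8))/2 = 1921/496.
z₃ = (1921/496 + 15/(1921/496))/2 = 7380481/1905632.

7380481/1905632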